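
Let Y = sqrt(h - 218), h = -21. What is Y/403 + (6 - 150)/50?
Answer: -72/25 + I*sqrt(239)/403 ≈ -2.88 + 0.038361*I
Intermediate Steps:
Y = I*sqrt(239) (Y = sqrt(-21 - 218) = sqrt(-239) = I*sqrt(239) ≈ 15.46*I)
Y/403 + (6 - 150)/50 = (I*sqrt(239))/403 + (6 - 150)/50 = (I*sqrt(239))*(1/403) - 144*1/50 = I*sqrt(239)/403 - 72/25 = -72/25 + I*sqrt(239)/403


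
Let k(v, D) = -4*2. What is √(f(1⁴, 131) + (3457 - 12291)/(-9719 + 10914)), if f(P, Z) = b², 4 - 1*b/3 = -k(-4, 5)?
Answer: √195078970/1195 ≈ 11.688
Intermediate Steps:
k(v, D) = -8
b = -12 (b = 12 - (-3)*(-8) = 12 - 3*8 = 12 - 24 = -12)
f(P, Z) = 144 (f(P, Z) = (-12)² = 144)
√(f(1⁴, 131) + (3457 - 12291)/(-9719 + 10914)) = √(144 + (3457 - 12291)/(-9719 + 10914)) = √(144 - 8834/1195) = √(163246/1195) = √195078970/1195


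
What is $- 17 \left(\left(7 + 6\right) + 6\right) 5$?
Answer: $-1615$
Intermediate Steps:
$- 17 \left(\left(7 + 6\right) + 6\right) 5 = - 17 \left(13 + 6\right) 5 = \left(-17\right) 19 \cdot 5 = \left(-323\right) 5 = -1615$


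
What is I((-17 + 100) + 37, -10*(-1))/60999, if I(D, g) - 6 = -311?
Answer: -305/60999 ≈ -0.0050001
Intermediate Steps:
I(D, g) = -305 (I(D, g) = 6 - 311 = -305)
I((-17 + 100) + 37, -10*(-1))/60999 = -305/60999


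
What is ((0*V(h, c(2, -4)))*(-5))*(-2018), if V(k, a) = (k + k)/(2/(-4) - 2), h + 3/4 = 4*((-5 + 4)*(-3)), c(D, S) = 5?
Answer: 0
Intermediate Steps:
h = 45/4 (h = -¾ + 4*((-5 + 4)*(-3)) = -¾ + 4*(-1*(-3)) = -¾ + 4*3 = -¾ + 12 = 45/4 ≈ 11.250)
V(k, a) = -4*k/5 (V(k, a) = (2*k)/(2*(-¼) - 2) = (2*k)/(-½ - 2) = (2*k)/(-5/2) = (2*k)*(-⅖) = -4*k/5)
((0*V(h, c(2, -4)))*(-5))*(-2018) = ((0*(-⅘*45/4))*(-5))*(-2018) = ((0*(-9))*(-5))*(-2018) = (0*(-5))*(-2018) = 0*(-2018) = 0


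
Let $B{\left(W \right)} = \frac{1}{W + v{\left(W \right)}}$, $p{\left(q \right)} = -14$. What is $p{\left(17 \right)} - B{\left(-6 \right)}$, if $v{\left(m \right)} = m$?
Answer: $- \frac{167}{12} \approx -13.917$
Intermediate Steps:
$B{\left(W \right)} = \frac{1}{2 W}$ ($B{\left(W \right)} = \frac{1}{W + W} = \frac{1}{2 W}$)
$p{\left(17 \right)} - B{\left(-6 \right)} = -14 - \frac{1}{2 \left(-6\right)} = -14 - \frac{1}{2} \left(- \frac{1}{6}\right) = -14 - - \frac{1}{12} = -14 + \frac{1}{12} = - \frac{167}{12}$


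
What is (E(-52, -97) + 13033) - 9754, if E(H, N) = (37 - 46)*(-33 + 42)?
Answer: 3198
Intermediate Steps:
E(H, N) = -81 (E(H, N) = -9*9 = -81)
(E(-52, -97) + 13033) - 9754 = (-81 + 13033) - 9754 = 12952 - 9754 = 3198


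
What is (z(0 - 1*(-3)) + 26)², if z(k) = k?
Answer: 841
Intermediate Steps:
(z(0 - 1*(-3)) + 26)² = ((0 - 1*(-3)) + 26)² = ((0 + 3) + 26)² = (3 + 26)² = 29² = 841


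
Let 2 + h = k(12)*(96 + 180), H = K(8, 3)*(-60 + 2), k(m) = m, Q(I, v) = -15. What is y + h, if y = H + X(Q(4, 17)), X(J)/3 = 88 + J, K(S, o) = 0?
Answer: 3529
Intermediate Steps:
X(J) = 264 + 3*J (X(J) = 3*(88 + J) = 264 + 3*J)
H = 0 (H = 0*(-60 + 2) = 0*(-58) = 0)
h = 3310 (h = -2 + 12*(96 + 180) = -2 + 12*276 = -2 + 3312 = 3310)
y = 219 (y = 0 + (264 + 3*(-15)) = 0 + (264 - 45) = 0 + 219 = 219)
y + h = 219 + 3310 = 3529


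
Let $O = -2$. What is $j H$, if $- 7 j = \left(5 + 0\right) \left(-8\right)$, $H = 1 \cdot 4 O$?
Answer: $- \frac{320}{7} \approx -45.714$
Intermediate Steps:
$H = -8$ ($H = 1 \cdot 4 \left(-2\right) = 4 \left(-2\right) = -8$)
$j = \frac{40}{7}$ ($j = - \frac{\left(5 + 0\right) \left(-8\right)}{7} = - \frac{5 \left(-8\right)}{7} = \left(- \frac{1}{7}\right) \left(-40\right) = \frac{40}{7} \approx 5.7143$)
$j H = \frac{40}{7} \left(-8\right) = - \frac{320}{7}$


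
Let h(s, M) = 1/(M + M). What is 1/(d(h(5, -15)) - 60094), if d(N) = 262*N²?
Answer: -450/27042169 ≈ -1.6641e-5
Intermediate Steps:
h(s, M) = 1/(2*M)
1/(d(h(5, -15)) - 60094) = 1/(262*((½)/(-15))² - 60094) = 1/(262*((½)*(-1/15))² - 60094) = 1/(262*(-1/30)² - 60094) = 1/(262*(1/900) - 60094) = 1/(131/450 - 60094) = 1/(-27042169/450) = -450/27042169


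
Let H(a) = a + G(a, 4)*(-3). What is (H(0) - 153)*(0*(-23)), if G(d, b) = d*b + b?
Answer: 0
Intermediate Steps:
G(d, b) = b + b*d (G(d, b) = b*d + b = b + b*d)
H(a) = -12 - 11*a (H(a) = a + (4*(1 + a))*(-3) = a + (4 + 4*a)*(-3) = a + (-12 - 12*a) = -12 - 11*a)
(H(0) - 153)*(0*(-23)) = ((-12 - 11*0) - 153)*(0*(-23)) = ((-12 + 0) - 153)*0 = (-12 - 153)*0 = -165*0 = 0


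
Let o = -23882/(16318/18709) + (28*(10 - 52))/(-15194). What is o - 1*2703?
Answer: -1864739218270/61983923 ≈ -30084.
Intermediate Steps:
o = -1697196674401/61983923 (o = -23882/(16318*(1/18709)) + (28*(-42))*(-1/15194) = -23882/16318/18709 - 1176*(-1/15194) = -23882*18709/16318 + 588/7597 = -223404169/8159 + 588/7597 = -1697196674401/61983923 ≈ -27381.)
o - 1*2703 = -1697196674401/61983923 - 1*2703 = -1697196674401/61983923 - 2703 = -1864739218270/61983923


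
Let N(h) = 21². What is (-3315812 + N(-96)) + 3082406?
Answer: -232965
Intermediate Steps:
N(h) = 441
(-3315812 + N(-96)) + 3082406 = (-3315812 + 441) + 3082406 = -3315371 + 3082406 = -232965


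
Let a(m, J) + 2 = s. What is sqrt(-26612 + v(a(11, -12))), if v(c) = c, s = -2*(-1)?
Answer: 2*I*sqrt(6653) ≈ 163.13*I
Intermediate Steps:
s = 2
a(m, J) = 0 (a(m, J) = -2 + 2 = 0)
sqrt(-26612 + v(a(11, -12))) = sqrt(-26612 + 0) = sqrt(-26612) = 2*I*sqrt(6653)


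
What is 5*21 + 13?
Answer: 118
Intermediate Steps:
5*21 + 13 = 105 + 13 = 118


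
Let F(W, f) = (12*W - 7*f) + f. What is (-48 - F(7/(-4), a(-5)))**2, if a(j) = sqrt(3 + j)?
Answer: 657 - 324*I*sqrt(2) ≈ 657.0 - 458.21*I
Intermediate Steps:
F(W, f) = -6*f + 12*W (F(W, f) = (-7*f + 12*W) + f = -6*f + 12*W)
(-48 - F(7/(-4), a(-5)))**2 = (-48 - (-6*sqrt(3 - 5) + 12*(7/(-4))))**2 = (-48 - (-6*I*sqrt(2) + 12*(7*(-1/4))))**2 = (-48 - (-6*I*sqrt(2) + 12*(-7/4)))**2 = (-48 - (-6*I*sqrt(2) - 21))**2 = (-48 - (-21 - 6*I*sqrt(2)))**2 = (-48 + (21 + 6*I*sqrt(2)))**2 = (-27 + 6*I*sqrt(2))**2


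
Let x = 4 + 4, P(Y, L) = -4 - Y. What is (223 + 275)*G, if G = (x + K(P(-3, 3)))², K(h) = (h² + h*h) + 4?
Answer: 97608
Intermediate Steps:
x = 8
K(h) = 4 + 2*h² (K(h) = (h² + h²) + 4 = 2*h² + 4 = 4 + 2*h²)
G = 196 (G = (8 + (4 + 2*(-4 - 1*(-3))²))² = (8 + (4 + 2*(-4 + 3)²))² = (8 + (4 + 2*(-1)²))² = (8 + (4 + 2*1))² = (8 + (4 + 2))² = (8 + 6)² = 14² = 196)
(223 + 275)*G = (223 + 275)*196 = 498*196 = 97608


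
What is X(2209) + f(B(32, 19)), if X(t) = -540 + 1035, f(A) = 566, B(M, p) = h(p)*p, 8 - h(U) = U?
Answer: 1061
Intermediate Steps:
h(U) = 8 - U
B(M, p) = p*(8 - p) (B(M, p) = (8 - p)*p = p*(8 - p))
X(t) = 495
X(2209) + f(B(32, 19)) = 495 + 566 = 1061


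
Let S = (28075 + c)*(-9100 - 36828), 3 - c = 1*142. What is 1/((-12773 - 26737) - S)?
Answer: 1/1283005098 ≈ 7.7942e-10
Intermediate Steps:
c = -139 (c = 3 - 142 = -139)
S = -1283044608 (S = (28075 - 139)*(-9100 - 36828) = 27936*(-45928) = -1283044608)
1/((-12773 - 26737) - S) = 1/((-12773 - 26737) - 1*(-1283044608)) = 1/(-39510 + 1283044608) = 1/1283005098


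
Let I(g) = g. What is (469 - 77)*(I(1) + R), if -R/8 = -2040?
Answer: 6397832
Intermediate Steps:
R = 16320 (R = -8*(-2040) = 16320)
(469 - 77)*(I(1) + R) = (469 - 77)*(1 + 16320) = 392*16321 = 6397832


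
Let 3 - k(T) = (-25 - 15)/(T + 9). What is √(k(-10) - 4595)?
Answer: 2*I*√1158 ≈ 68.059*I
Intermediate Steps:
k(T) = 3 + 40/(9 + T) (k(T) = 3 - (-25 - 15)/(T + 9) = 3 - (-40)/(9 + T) = 3 + 40/(9 + T))
√(k(-10) - 4595) = √((67 + 3*(-10))/(9 - 10) - 4595) = √((67 - 30)/(-1) - 4595) = √(-1*37 - 4595) = √(-37 - 4595) = √(-4632) = 2*I*√1158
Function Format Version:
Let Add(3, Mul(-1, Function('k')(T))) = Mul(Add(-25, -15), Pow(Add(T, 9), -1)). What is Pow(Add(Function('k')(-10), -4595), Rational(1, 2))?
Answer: Mul(2, I, Pow(1158, Rational(1, 2))) ≈ Mul(68.059, I)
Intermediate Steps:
Function('k')(T) = Add(3, Mul(40, Pow(Add(9, T), -1))) (Function('k')(T) = Add(3, Mul(-1, Mul(Add(-25, -15), Pow(Add(T, 9), -1)))) = Add(3, Mul(-1, Mul(-40, Pow(Add(9, T), -1)))) = Add(3, Mul(40, Pow(Add(9, T), -1))))
Pow(Add(Function('k')(-10), -4595), Rational(1, 2)) = Pow(Add(Mul(Pow(Add(9, -10), -1), Add(67, Mul(3, -10))), -4595), Rational(1, 2)) = Pow(Add(Mul(Pow(-1, -1), Add(67, -30)), -4595), Rational(1, 2)) = Pow(Add(Mul(-1, 37), -4595), Rational(1, 2)) = Pow(Add(-37, -4595), Rational(1, 2)) = Pow(-4632, Rational(1, 2)) = Mul(2, I, Pow(1158, Rational(1, 2)))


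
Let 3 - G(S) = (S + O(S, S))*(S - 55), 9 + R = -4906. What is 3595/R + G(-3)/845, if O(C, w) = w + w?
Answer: -1117732/830635 ≈ -1.3456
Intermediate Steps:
R = -4915 (R = -9 - 4906 = -4915)
O(C, w) = 2*w
G(S) = 3 - 3*S*(-55 + S) (G(S) = 3 - (S + 2*S)*(S - 55) = 3 - 3*S*(-55 + S))
3595/R + G(-3)/845 = 3595/(-4915) + (3 - 3*(-3)**2 + 165*(-3))/845 = 3595*(-1/4915) + (3 - 3*9 - 495)*(1/845) = -719/983 + (3 - 27 - 495)*(1/845) = -719/983 - 519*1/845 = -719/983 - 519/845 = -1117732/830635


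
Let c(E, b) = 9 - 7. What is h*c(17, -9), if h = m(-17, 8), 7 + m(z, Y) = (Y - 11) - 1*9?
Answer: -38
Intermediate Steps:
c(E, b) = 2
m(z, Y) = -27 + Y (m(z, Y) = -7 + ((Y - 11) - 1*9) = -7 + ((-11 + Y) - 9) = -7 + (-20 + Y) = -27 + Y)
h = -19 (h = -27 + 8 = -19)
h*c(17, -9) = -19*2 = -38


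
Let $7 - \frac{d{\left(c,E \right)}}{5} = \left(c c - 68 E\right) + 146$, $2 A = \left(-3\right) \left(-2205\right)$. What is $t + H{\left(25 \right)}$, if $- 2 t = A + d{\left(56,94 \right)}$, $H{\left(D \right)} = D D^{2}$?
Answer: $\frac{24715}{4} \approx 6178.8$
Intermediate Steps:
$H{\left(D \right)} = D^{3}$
$A = \frac{6615}{2}$ ($A = \frac{\left(-3\right) \left(-2205\right)}{2} = \frac{1}{2} \cdot 6615 = \frac{6615}{2} \approx 3307.5$)
$d{\left(c,E \right)} = -695 - 5 c^{2} + 340 E$ ($d{\left(c,E \right)} = 35 - 5 \left(\left(c c - 68 E\right) + 146\right) = 35 - 5 \left(\left(c^{2} - 68 E\right) + 146\right) = 35 - 5 \left(146 + c^{2} - 68 E\right) = 35 - \left(730 - 340 E + 5 c^{2}\right) = -695 - 5 c^{2} + 340 E$)
$t = - \frac{37785}{4}$ ($t = - \frac{\frac{6615}{2} - \left(-31265 + 15680\right)}{2} = - \frac{\frac{6615}{2} - -15585}{2} = - \frac{\frac{6615}{2} + 15585}{2} = \left(- \frac{1}{2}\right) \frac{37785}{2} = - \frac{37785}{4} \approx -9446.3$)
$t + H{\left(25 \right)} = - \frac{37785}{4} + 25^{3} = - \frac{37785}{4} + 15625 = \frac{24715}{4}$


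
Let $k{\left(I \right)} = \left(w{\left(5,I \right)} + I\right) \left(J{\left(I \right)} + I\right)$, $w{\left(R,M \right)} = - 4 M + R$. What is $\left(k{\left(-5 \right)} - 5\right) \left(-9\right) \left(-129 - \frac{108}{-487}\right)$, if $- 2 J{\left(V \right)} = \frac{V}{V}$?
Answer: $- \frac{64910025}{487} \approx -1.3329 \cdot 10^{5}$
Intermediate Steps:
$w{\left(R,M \right)} = R - 4 M$
$J{\left(V \right)} = - \frac{1}{2}$ ($J{\left(V \right)} = - \frac{V \frac{1}{V}}{2} = \left(- \frac{1}{2}\right) 1 = - \frac{1}{2}$)
$k{\left(I \right)} = \left(5 - 3 I\right) \left(- \frac{1}{2} + I\right)$ ($k{\left(I \right)} = \left(\left(5 - 4 I\right) + I\right) \left(- \frac{1}{2} + I\right) = \left(5 - 3 I\right) \left(- \frac{1}{2} + I\right)$)
$\left(k{\left(-5 \right)} - 5\right) \left(-9\right) \left(-129 - \frac{108}{-487}\right) = \left(\left(- \frac{5}{2} - 3 \left(-5\right)^{2} + \frac{13}{2} \left(-5\right)\right) - 5\right) \left(-9\right) \left(-129 - \frac{108}{-487}\right) = \left(\left(- \frac{5}{2} - 75 - \frac{65}{2}\right) - 5\right) \left(-9\right) \left(-129 - - \frac{108}{487}\right) = \left(\left(- \frac{5}{2} - 75 - \frac{65}{2}\right) - 5\right) \left(-9\right) \left(-129 + \frac{108}{487}\right) = \left(-110 - 5\right) \left(-9\right) \left(- \frac{62715}{487}\right) = \left(-115\right) \left(-9\right) \left(- \frac{62715}{487}\right) = 1035 \left(- \frac{62715}{487}\right) = - \frac{64910025}{487}$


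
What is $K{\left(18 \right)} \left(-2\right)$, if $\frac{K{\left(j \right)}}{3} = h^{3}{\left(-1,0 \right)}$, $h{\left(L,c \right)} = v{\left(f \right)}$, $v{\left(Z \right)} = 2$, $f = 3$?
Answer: $-48$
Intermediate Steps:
$h{\left(L,c \right)} = 2$
$K{\left(j \right)} = 24$ ($K{\left(j \right)} = 3 \cdot 2^{3} = 3 \cdot 8 = 24$)
$K{\left(18 \right)} \left(-2\right) = 24 \left(-2\right) = -48$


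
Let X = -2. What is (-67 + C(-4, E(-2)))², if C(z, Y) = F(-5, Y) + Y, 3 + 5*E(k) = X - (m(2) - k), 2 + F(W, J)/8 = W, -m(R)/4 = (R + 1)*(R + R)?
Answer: 329476/25 ≈ 13179.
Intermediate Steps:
m(R) = -8*R*(1 + R) (m(R) = -4*(R + 1)*(R + R) = -4*(1 + R)*2*R = -8*R*(1 + R))
F(W, J) = -16 + 8*W
E(k) = 43/5 + k/5 (E(k) = -⅗ + (-2 - (-8*2*(1 + 2) - k))/5 = -⅗ + (-2 - (-8*2*3 - k))/5 = -⅗ + (-2 - (-48 - k))/5 = -⅗ + (-2 + (48 + k))/5 = -⅗ + (46 + k)/5 = -⅗ + (46/5 + k/5) = 43/5 + k/5)
C(z, Y) = -56 + Y (C(z, Y) = (-16 + 8*(-5)) + Y = (-16 - 40) + Y = -56 + Y)
(-67 + C(-4, E(-2)))² = (-67 + (-56 + (43/5 + (⅕)*(-2))))² = (-67 + (-56 + (43/5 - ⅖)))² = (-67 + (-56 + 41/5))² = (-67 - 239/5)² = (-574/5)² = 329476/25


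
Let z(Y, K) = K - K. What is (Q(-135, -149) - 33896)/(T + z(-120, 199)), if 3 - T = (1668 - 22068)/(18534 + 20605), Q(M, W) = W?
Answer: -1332487255/137817 ≈ -9668.5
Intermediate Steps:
z(Y, K) = 0
T = 137817/39139 (T = 3 - (1668 - 22068)/(18534 + 20605) = 3 - (-20400)/39139 = 3 - 1*(-20400/39139) = 3 + 20400/39139 = 137817/39139 ≈ 3.5212)
(Q(-135, -149) - 33896)/(T + z(-120, 199)) = (-149 - 33896)/(137817/39139 + 0) = -34045/137817/39139 = -34045*39139/137817 = -1332487255/137817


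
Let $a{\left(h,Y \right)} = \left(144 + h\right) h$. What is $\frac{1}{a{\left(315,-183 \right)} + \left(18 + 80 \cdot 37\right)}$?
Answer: $\frac{1}{147563} \approx 6.7768 \cdot 10^{-6}$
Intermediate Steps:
$a{\left(h,Y \right)} = h \left(144 + h\right)$
$\frac{1}{a{\left(315,-183 \right)} + \left(18 + 80 \cdot 37\right)} = \frac{1}{315 \left(144 + 315\right) + \left(18 + 80 \cdot 37\right)} = \frac{1}{315 \cdot 459 + \left(18 + 2960\right)} = \frac{1}{144585 + 2978} = \frac{1}{147563}$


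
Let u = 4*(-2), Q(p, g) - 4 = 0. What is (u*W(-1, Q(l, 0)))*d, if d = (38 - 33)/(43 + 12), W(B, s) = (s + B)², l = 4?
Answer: -72/11 ≈ -6.5455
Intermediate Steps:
Q(p, g) = 4 (Q(p, g) = 4 + 0 = 4)
W(B, s) = (B + s)²
u = -8
d = 1/11 (d = 5/55 = 5*(1/55) = 1/11 ≈ 0.090909)
(u*W(-1, Q(l, 0)))*d = -8*(-1 + 4)²*(1/11) = -8*3²*(1/11) = -8*9*(1/11) = -72*1/11 = -72/11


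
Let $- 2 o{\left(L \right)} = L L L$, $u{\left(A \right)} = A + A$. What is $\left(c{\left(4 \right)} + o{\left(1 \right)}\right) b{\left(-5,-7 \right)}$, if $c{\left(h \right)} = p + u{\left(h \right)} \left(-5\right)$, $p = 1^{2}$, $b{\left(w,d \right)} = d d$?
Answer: $- \frac{3871}{2} \approx -1935.5$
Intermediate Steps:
$b{\left(w,d \right)} = d^{2}$
$u{\left(A \right)} = 2 A$
$p = 1$
$o{\left(L \right)} = - \frac{L^{3}}{2}$ ($o{\left(L \right)} = - \frac{L L L}{2} = - \frac{L^{2} L}{2} = - \frac{L^{3}}{2}$)
$c{\left(h \right)} = 1 - 10 h$ ($c{\left(h \right)} = 1 + 2 h \left(-5\right) = 1 - 10 h$)
$\left(c{\left(4 \right)} + o{\left(1 \right)}\right) b{\left(-5,-7 \right)} = \left(\left(1 - 40\right) - \frac{1^{3}}{2}\right) \left(-7\right)^{2} = \left(\left(1 - 40\right) - \frac{1}{2}\right) 49 = \left(-39 - \frac{1}{2}\right) 49 = \left(- \frac{79}{2}\right) 49 = - \frac{3871}{2}$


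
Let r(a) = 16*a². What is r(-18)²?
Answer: 26873856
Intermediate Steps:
r(-18)² = (16*(-18)²)² = (16*324)² = 5184² = 26873856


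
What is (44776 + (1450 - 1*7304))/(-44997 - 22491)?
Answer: -6487/11248 ≈ -0.57673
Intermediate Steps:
(44776 + (1450 - 1*7304))/(-44997 - 22491) = (44776 + (1450 - 7304))/(-67488) = (44776 - 5854)*(-1/67488) = 38922*(-1/67488) = -6487/11248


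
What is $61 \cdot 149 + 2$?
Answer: $9091$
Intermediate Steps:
$61 \cdot 149 + 2 = 9089 + 2 = 9091$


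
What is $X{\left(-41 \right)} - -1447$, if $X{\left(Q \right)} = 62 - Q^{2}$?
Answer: $-172$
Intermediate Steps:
$X{\left(-41 \right)} - -1447 = \left(62 - \left(-41\right)^{2}\right) - -1447 = \left(62 - 1681\right) + 1447 = -1619 + 1447 = -172$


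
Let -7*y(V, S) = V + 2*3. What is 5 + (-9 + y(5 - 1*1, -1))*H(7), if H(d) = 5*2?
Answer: -695/7 ≈ -99.286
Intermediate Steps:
H(d) = 10
y(V, S) = -6/7 - V/7 (y(V, S) = -(V + 2*3)/7 = -(V + 6)/7 = -(6 + V)/7 = -6/7 - V/7)
5 + (-9 + y(5 - 1*1, -1))*H(7) = 5 + (-9 + (-6/7 - (5 - 1*1)/7))*10 = 5 + (-9 + (-6/7 - (5 - 1)/7))*10 = 5 + (-9 + (-6/7 - 1/7*4))*10 = 5 + (-9 + (-6/7 - 4/7))*10 = 5 + (-9 - 10/7)*10 = 5 - 73/7*10 = 5 - 730/7 = -695/7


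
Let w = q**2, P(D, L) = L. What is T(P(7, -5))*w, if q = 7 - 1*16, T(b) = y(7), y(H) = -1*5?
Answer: -405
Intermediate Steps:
y(H) = -5
T(b) = -5
q = -9 (q = 7 - 16 = -9)
w = 81 (w = (-9)**2 = 81)
T(P(7, -5))*w = -5*81 = -405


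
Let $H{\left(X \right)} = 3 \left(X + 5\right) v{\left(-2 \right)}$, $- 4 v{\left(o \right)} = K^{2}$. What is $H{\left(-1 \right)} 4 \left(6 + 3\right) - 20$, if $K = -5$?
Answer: $-2720$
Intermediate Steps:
$v{\left(o \right)} = - \frac{25}{4}$ ($v{\left(o \right)} = - \frac{\left(-5\right)^{2}}{4} = \left(- \frac{1}{4}\right) 25 = - \frac{25}{4}$)
$H{\left(X \right)} = - \frac{375}{4} - \frac{75 X}{4}$ ($H{\left(X \right)} = 3 \left(X + 5\right) \left(- \frac{25}{4}\right) = 3 \left(5 + X\right) \left(- \frac{25}{4}\right) = \left(15 + 3 X\right) \left(- \frac{25}{4}\right) = - \frac{375}{4} - \frac{75 X}{4}$)
$H{\left(-1 \right)} 4 \left(6 + 3\right) - 20 = \left(- \frac{375}{4} - - \frac{75}{4}\right) 4 \left(6 + 3\right) - 20 = \left(- \frac{375}{4} + \frac{75}{4}\right) 4 \cdot 9 - 20 = \left(-75\right) 36 - 20 = -2700 - 20 = -2720$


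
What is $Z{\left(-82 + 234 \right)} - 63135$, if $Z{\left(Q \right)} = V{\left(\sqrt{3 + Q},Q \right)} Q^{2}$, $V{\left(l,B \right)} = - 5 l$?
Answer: $-63135 - 115520 \sqrt{155} \approx -1.5013 \cdot 10^{6}$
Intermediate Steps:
$Z{\left(Q \right)} = - 5 Q^{2} \sqrt{3 + Q}$ ($Z{\left(Q \right)} = - 5 \sqrt{3 + Q} Q^{2} = - 5 Q^{2} \sqrt{3 + Q}$)
$Z{\left(-82 + 234 \right)} - 63135 = - 5 \left(-82 + 234\right)^{2} \sqrt{3 + \left(-82 + 234\right)} - 63135 = - 5 \cdot 152^{2} \sqrt{3 + 152} - 63135 = \left(-5\right) 23104 \sqrt{155} - 63135 = - 115520 \sqrt{155} - 63135 = -63135 - 115520 \sqrt{155}$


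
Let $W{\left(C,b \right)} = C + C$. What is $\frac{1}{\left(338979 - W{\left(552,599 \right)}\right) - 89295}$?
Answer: $\frac{1}{248580} \approx 4.0228 \cdot 10^{-6}$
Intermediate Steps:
$W{\left(C,b \right)} = 2 C$
$\frac{1}{\left(338979 - W{\left(552,599 \right)}\right) - 89295} = \frac{1}{\left(338979 - 2 \cdot 552\right) - 89295} = \frac{1}{\left(338979 - 1104\right) - 89295} = \frac{1}{337875 - 89295} = \frac{1}{248580}$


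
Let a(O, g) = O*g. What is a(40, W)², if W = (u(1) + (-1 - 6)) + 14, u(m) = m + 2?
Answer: 160000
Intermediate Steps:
u(m) = 2 + m
W = 10 (W = ((2 + 1) + (-1 - 6)) + 14 = (3 - 7) + 14 = -4 + 14 = 10)
a(40, W)² = (40*10)² = 400² = 160000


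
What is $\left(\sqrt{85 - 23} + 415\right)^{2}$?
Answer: $\left(415 + \sqrt{62}\right)^{2} \approx 1.7882 \cdot 10^{5}$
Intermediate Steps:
$\left(\sqrt{85 - 23} + 415\right)^{2} = \left(\sqrt{62} + 415\right)^{2} = \left(415 + \sqrt{62}\right)^{2}$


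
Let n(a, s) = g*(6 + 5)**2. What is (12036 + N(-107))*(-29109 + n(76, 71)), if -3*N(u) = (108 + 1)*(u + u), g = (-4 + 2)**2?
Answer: -1701298250/3 ≈ -5.6710e+8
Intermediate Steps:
g = 4 (g = (-2)**2 = 4)
N(u) = -218*u/3 (N(u) = -(108 + 1)*(u + u)/3 = -109*2*u/3 = -218*u/3)
n(a, s) = 484 (n(a, s) = 4*(6 + 5)**2 = 4*11**2 = 4*121 = 484)
(12036 + N(-107))*(-29109 + n(76, 71)) = (12036 - 218/3*(-107))*(-29109 + 484) = (12036 + 23326/3)*(-28625) = (59434/3)*(-28625) = -1701298250/3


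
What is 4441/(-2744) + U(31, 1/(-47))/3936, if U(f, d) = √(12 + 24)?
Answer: -363819/225008 ≈ -1.6169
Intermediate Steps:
U(f, d) = 6 (U(f, d) = √36 = 6)
4441/(-2744) + U(31, 1/(-47))/3936 = 4441/(-2744) + 6/3936 = 4441*(-1/2744) + 6*(1/3936) = -4441/2744 + 1/656 = -363819/225008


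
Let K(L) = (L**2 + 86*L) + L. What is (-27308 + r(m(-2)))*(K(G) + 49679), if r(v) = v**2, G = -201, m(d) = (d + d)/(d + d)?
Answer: -1982297051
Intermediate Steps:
m(d) = 1 (m(d) = (2*d)/((2*d)) = (2*d)*(1/(2*d)) = 1)
K(L) = L**2 + 87*L
(-27308 + r(m(-2)))*(K(G) + 49679) = (-27308 + 1**2)*(-201*(87 - 201) + 49679) = (-27308 + 1)*(-201*(-114) + 49679) = -27307*(22914 + 49679) = -27307*72593 = -1982297051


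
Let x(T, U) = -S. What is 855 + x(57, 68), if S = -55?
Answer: 910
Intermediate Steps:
x(T, U) = 55 (x(T, U) = -1*(-55) = 55)
855 + x(57, 68) = 855 + 55 = 910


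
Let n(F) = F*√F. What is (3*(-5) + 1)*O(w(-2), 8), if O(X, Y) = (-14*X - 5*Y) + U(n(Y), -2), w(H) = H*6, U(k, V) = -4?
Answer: -1736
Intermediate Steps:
n(F) = F^(3/2)
w(H) = 6*H
O(X, Y) = -4 - 14*X - 5*Y (O(X, Y) = (-14*X - 5*Y) - 4 = -4 - 14*X - 5*Y)
(3*(-5) + 1)*O(w(-2), 8) = (3*(-5) + 1)*(-4 - 84*(-2) - 5*8) = (-15 + 1)*(-4 - 14*(-12) - 40) = -14*(-4 + 168 - 40) = -14*124 = -1736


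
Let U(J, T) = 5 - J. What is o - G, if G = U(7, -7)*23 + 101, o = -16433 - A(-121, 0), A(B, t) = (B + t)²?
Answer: -31129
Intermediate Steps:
o = -31074 (o = -16433 - (-121 + 0)² = -16433 - 1*(-121)² = -16433 - 1*14641 = -16433 - 14641 = -31074)
G = 55 (G = (5 - 1*7)*23 + 101 = (5 - 7)*23 + 101 = -2*23 + 101 = -46 + 101 = 55)
o - G = -31074 - 1*55 = -31074 - 55 = -31129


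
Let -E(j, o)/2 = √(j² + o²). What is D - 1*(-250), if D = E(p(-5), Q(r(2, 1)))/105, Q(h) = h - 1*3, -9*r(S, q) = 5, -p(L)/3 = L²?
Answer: 250 - 2*√456649/945 ≈ 248.57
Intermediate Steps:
p(L) = -3*L²
r(S, q) = -5/9 (r(S, q) = -⅑*5 = -5/9)
Q(h) = -3 + h (Q(h) = h - 3 = -3 + h)
E(j, o) = -2*√(j² + o²)
D = -2*√456649/945 (D = -2*√((-3*(-5)²)² + (-3 - 5/9)²)/105 = -2*√((-3*25)² + (-32/9)²)*(1/105) = -2*√((-75)² + 1024/81)*(1/105) = -2*√(5625 + 1024/81)*(1/105) = -2*√456649/9*(1/105) = -2*√456649/945 ≈ -1.4302)
D - 1*(-250) = -2*√456649/945 - 1*(-250) = -2*√456649/945 + 250 = 250 - 2*√456649/945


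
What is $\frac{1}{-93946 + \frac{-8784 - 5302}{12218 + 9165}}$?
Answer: $- \frac{21383}{2008861404} \approx -1.0644 \cdot 10^{-5}$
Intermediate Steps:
$\frac{1}{-93946 + \frac{-8784 - 5302}{12218 + 9165}} = \frac{1}{-93946 - \frac{14086}{21383}} = \frac{1}{- \frac{2008861404}{21383}} = - \frac{21383}{2008861404}$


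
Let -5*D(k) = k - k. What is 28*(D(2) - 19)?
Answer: -532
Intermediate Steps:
D(k) = 0 (D(k) = -(k - k)/5 = -1/5*0 = 0)
28*(D(2) - 19) = 28*(0 - 19) = 28*(-19) = -532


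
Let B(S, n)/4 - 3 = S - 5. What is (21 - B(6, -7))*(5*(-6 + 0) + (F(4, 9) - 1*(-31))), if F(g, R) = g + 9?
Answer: 70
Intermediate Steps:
F(g, R) = 9 + g
B(S, n) = -8 + 4*S (B(S, n) = 12 + 4*(S - 5) = 12 + 4*(-5 + S) = 12 + (-20 + 4*S) = -8 + 4*S)
(21 - B(6, -7))*(5*(-6 + 0) + (F(4, 9) - 1*(-31))) = (21 - (-8 + 4*6))*(5*(-6 + 0) + ((9 + 4) - 1*(-31))) = (21 - (-8 + 24))*(5*(-6) + (13 + 31)) = (21 - 1*16)*(-30 + 44) = (21 - 16)*14 = 5*14 = 70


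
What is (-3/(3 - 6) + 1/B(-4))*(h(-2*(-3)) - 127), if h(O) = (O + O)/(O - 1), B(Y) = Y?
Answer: -1869/20 ≈ -93.450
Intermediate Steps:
h(O) = 2*O/(-1 + O) (h(O) = (2*O)/(-1 + O) = 2*O/(-1 + O))
(-3/(3 - 6) + 1/B(-4))*(h(-2*(-3)) - 127) = (-3/(3 - 6) + 1/(-4))*(2*(-2*(-3))/(-1 - 2*(-3)) - 127) = (-3/(-3) - ¼)*(2*6/(-1 + 6) - 127) = (-3*(-⅓) - ¼)*(2*6/5 - 127) = (1 - ¼)*(2*6*(⅕) - 127) = 3*(12/5 - 127)/4 = (¾)*(-623/5) = -1869/20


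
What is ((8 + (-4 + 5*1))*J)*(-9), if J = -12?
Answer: 972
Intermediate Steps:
((8 + (-4 + 5*1))*J)*(-9) = ((8 + (-4 + 5*1))*(-12))*(-9) = ((8 + (-4 + 5))*(-12))*(-9) = ((8 + 1)*(-12))*(-9) = (9*(-12))*(-9) = -108*(-9) = 972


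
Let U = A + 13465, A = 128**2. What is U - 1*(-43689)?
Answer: 73538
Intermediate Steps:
A = 16384
U = 29849 (U = 16384 + 13465 = 29849)
U - 1*(-43689) = 29849 - 1*(-43689) = 29849 + 43689 = 73538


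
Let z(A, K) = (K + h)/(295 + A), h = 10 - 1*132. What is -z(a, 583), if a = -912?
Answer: 461/617 ≈ 0.74716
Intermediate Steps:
h = -122 (h = 10 - 132 = -122)
z(A, K) = (-122 + K)/(295 + A) (z(A, K) = (K - 122)/(295 + A) = (-122 + K)/(295 + A))
-z(a, 583) = -(-122 + 583)/(295 - 912) = -461/(-617) = -(-1)*461/617 = -1*(-461/617) = 461/617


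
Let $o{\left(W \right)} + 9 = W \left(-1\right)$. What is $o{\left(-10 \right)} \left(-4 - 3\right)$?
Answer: $-7$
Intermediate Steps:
$o{\left(W \right)} = -9 - W$ ($o{\left(W \right)} = -9 + W \left(-1\right) = -9 - W$)
$o{\left(-10 \right)} \left(-4 - 3\right) = \left(-9 - -10\right) \left(-4 - 3\right) = \left(-9 + 10\right) \left(-4 - 3\right) = 1 \left(-7\right) = -7$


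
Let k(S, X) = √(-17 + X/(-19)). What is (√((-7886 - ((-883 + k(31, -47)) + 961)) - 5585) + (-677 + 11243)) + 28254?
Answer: 38820 + √(-4891189 - 38*I*√1311)/19 ≈ 38820.0 - 116.4*I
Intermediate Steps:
k(S, X) = √(-17 - X/19) (k(S, X) = √(-17 + X*(-1/19)) = √(-17 - X/19))
(√((-7886 - ((-883 + k(31, -47)) + 961)) - 5585) + (-677 + 11243)) + 28254 = (√((-7886 - ((-883 + √(-6137 - 19*(-47))/19) + 961)) - 5585) + (-677 + 11243)) + 28254 = (√((-7886 - ((-883 + √(-6137 + 893)/19) + 961)) - 5585) + 10566) + 28254 = (√((-7886 - ((-883 + √(-5244)/19) + 961)) - 5585) + 10566) + 28254 = (√((-7886 - ((-883 + (2*I*√1311)/19) + 961)) - 5585) + 10566) + 28254 = (√((-7886 - ((-883 + 2*I*√1311/19) + 961)) - 5585) + 10566) + 28254 = (√((-7886 - (78 + 2*I*√1311/19)) - 5585) + 10566) + 28254 = (√((-7886 + (-78 - 2*I*√1311/19)) - 5585) + 10566) + 28254 = (√((-7964 - 2*I*√1311/19) - 5585) + 10566) + 28254 = (√(-13549 - 2*I*√1311/19) + 10566) + 28254 = (10566 + √(-13549 - 2*I*√1311/19)) + 28254 = 38820 + √(-13549 - 2*I*√1311/19)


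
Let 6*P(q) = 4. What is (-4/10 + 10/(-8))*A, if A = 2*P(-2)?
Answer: -11/5 ≈ -2.2000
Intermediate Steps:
P(q) = 2/3 (P(q) = (1/6)*4 = 2/3)
A = 4/3 (A = 2*(2/3) = 4/3 ≈ 1.3333)
(-4/10 + 10/(-8))*A = (-4/10 + 10/(-8))*(4/3) = (-4*1/10 + 10*(-1/8))*(4/3) = (-2/5 - 5/4)*(4/3) = -33/20*4/3 = -11/5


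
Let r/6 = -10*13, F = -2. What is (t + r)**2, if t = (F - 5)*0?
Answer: 608400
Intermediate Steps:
r = -780 (r = 6*(-10*13) = 6*(-130) = -780)
t = 0 (t = (-2 - 5)*0 = -7*0 = 0)
(t + r)**2 = (0 - 780)**2 = (-780)**2 = 608400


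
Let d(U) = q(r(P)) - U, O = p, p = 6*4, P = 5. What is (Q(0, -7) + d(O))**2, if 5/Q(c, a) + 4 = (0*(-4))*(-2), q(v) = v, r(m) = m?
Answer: 6561/16 ≈ 410.06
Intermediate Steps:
Q(c, a) = -5/4 (Q(c, a) = 5/(-4 + (0*(-4))*(-2)) = 5/(-4 + 0*(-2)) = 5/(-4 + 0) = 5/(-4) = 5*(-1/4) = -5/4)
p = 24
O = 24
d(U) = 5 - U
(Q(0, -7) + d(O))**2 = (-5/4 + (5 - 1*24))**2 = (-5/4 + (5 - 24))**2 = (-5/4 - 19)**2 = (-81/4)**2 = 6561/16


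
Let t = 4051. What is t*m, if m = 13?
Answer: 52663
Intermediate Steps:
t*m = 4051*13 = 52663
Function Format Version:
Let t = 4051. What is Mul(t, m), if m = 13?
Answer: 52663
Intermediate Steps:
Mul(t, m) = Mul(4051, 13) = 52663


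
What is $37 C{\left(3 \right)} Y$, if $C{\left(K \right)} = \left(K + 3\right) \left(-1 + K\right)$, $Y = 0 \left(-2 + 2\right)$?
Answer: $0$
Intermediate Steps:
$Y = 0$ ($Y = 0 \cdot 0 = 0$)
$C{\left(K \right)} = \left(-1 + K\right) \left(3 + K\right)$ ($C{\left(K \right)} = \left(3 + K\right) \left(-1 + K\right) = \left(-1 + K\right) \left(3 + K\right)$)
$37 C{\left(3 \right)} Y = 37 \left(-3 + 3^{2} + 2 \cdot 3\right) 0 = 37 \left(-3 + 9 + 6\right) 0 = 37 \cdot 12 \cdot 0 = 444 \cdot 0 = 0$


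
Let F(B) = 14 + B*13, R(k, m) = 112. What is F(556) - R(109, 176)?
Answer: 7130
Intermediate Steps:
F(B) = 14 + 13*B
F(556) - R(109, 176) = (14 + 13*556) - 1*112 = (14 + 7228) - 112 = 7242 - 112 = 7130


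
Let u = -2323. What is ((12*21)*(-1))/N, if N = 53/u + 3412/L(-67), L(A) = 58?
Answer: -16976484/3961501 ≈ -4.2854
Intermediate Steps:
N = 3961501/67367 (N = 53/(-2323) + 3412/58 = 53*(-1/2323) + 3412*(1/58) = -53/2323 + 1706/29 = 3961501/67367 ≈ 58.805)
((12*21)*(-1))/N = ((12*21)*(-1))/(3961501/67367) = (252*(-1))*(67367/3961501) = -252*67367/3961501 = -16976484/3961501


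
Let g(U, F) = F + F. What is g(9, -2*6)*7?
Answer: -168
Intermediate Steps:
g(U, F) = 2*F
g(9, -2*6)*7 = (2*(-2*6))*7 = (2*(-12))*7 = -24*7 = -168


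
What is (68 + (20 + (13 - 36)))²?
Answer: 4225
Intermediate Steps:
(68 + (20 + (13 - 36)))² = (68 + (20 - 23))² = (68 - 3)² = 65² = 4225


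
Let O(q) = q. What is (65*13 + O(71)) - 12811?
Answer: -11895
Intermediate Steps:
(65*13 + O(71)) - 12811 = (65*13 + 71) - 12811 = (845 + 71) - 12811 = 916 - 12811 = -11895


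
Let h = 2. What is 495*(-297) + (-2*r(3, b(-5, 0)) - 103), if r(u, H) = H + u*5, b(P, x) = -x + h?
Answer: -147152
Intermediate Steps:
b(P, x) = 2 - x (b(P, x) = -x + 2 = 2 - x)
r(u, H) = H + 5*u
495*(-297) + (-2*r(3, b(-5, 0)) - 103) = 495*(-297) + (-2*((2 - 1*0) + 5*3) - 103) = -147015 + (-2*((2 + 0) + 15) - 103) = -147015 + (-2*(2 + 15) - 103) = -147015 + (-2*17 - 103) = -147015 + (-34 - 103) = -147015 - 137 = -147152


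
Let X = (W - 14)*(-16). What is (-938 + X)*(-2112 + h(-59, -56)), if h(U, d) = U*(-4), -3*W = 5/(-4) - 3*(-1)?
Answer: 3965864/3 ≈ 1.3220e+6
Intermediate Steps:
W = -7/12 (W = -(5/(-4) - 3*(-1))/3 = -(5*(-¼) + 3)/3 = -(-5/4 + 3)/3 = -⅓*7/4 = -7/12 ≈ -0.58333)
h(U, d) = -4*U
X = 700/3 (X = (-7/12 - 14)*(-16) = -175/12*(-16) = 700/3 ≈ 233.33)
(-938 + X)*(-2112 + h(-59, -56)) = (-938 + 700/3)*(-2112 - 4*(-59)) = -2114*(-2112 + 236)/3 = -2114/3*(-1876) = 3965864/3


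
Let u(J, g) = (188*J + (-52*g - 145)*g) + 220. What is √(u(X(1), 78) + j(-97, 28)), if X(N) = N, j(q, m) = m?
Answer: I*√327242 ≈ 572.05*I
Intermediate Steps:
u(J, g) = 220 + 188*J + g*(-145 - 52*g) (u(J, g) = (188*J + (-145 - 52*g)*g) + 220 = (188*J + g*(-145 - 52*g)) + 220 = 220 + 188*J + g*(-145 - 52*g))
√(u(X(1), 78) + j(-97, 28)) = √((220 - 145*78 - 52*78² + 188*1) + 28) = √((220 - 11310 - 52*6084 + 188) + 28) = √((220 - 11310 - 316368 + 188) + 28) = √(-327270 + 28) = √(-327242) = I*√327242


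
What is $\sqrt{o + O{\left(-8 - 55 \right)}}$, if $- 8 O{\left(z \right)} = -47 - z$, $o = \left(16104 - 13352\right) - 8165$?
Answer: $19 i \sqrt{15} \approx 73.587 i$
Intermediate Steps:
$o = -5413$ ($o = 2752 - 8165 = -5413$)
$O{\left(z \right)} = \frac{47}{8} + \frac{z}{8}$ ($O{\left(z \right)} = - \frac{-47 - z}{8} = \frac{47}{8} + \frac{z}{8}$)
$\sqrt{o + O{\left(-8 - 55 \right)}} = \sqrt{-5413 + \left(\frac{47}{8} + \frac{-8 - 55}{8}\right)} = \sqrt{-5413 + \left(\frac{47}{8} + \frac{1}{8} \left(-63\right)\right)} = \sqrt{-5413 + \left(\frac{47}{8} - \frac{63}{8}\right)} = \sqrt{-5413 - 2} = \sqrt{-5415} = 19 i \sqrt{15}$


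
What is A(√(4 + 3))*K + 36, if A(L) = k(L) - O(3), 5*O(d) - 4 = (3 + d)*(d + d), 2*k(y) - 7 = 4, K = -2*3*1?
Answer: 51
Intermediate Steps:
K = -6 (K = -6*1 = -6)
k(y) = 11/2 (k(y) = 7/2 + (½)*4 = 7/2 + 2 = 11/2)
O(d) = ⅘ + 2*d*(3 + d)/5 (O(d) = ⅘ + ((3 + d)*(d + d))/5 = ⅘ + ((3 + d)*(2*d))/5 = ⅘ + (2*d*(3 + d))/5 = ⅘ + 2*d*(3 + d)/5)
A(L) = -5/2 (A(L) = 11/2 - (⅘ + (⅖)*3² + (6/5)*3) = 11/2 - (⅘ + (⅖)*9 + 18/5) = 11/2 - (⅘ + 18/5 + 18/5) = 11/2 - 1*8 = 11/2 - 8 = -5/2)
A(√(4 + 3))*K + 36 = -5/2*(-6) + 36 = 15 + 36 = 51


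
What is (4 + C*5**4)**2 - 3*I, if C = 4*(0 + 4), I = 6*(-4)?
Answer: 100080088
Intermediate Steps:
I = -24
C = 16 (C = 4*4 = 16)
(4 + C*5**4)**2 - 3*I = (4 + 16*5**4)**2 - 3*(-24) = (4 + 16*625)**2 + 72 = (4 + 10000)**2 + 72 = 10004**2 + 72 = 100080016 + 72 = 100080088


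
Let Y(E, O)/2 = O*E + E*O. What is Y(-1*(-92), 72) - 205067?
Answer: -178571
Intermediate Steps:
Y(E, O) = 4*E*O (Y(E, O) = 2*(O*E + E*O) = 2*(E*O + E*O) = 2*(2*E*O) = 4*E*O)
Y(-1*(-92), 72) - 205067 = 4*(-1*(-92))*72 - 205067 = 4*92*72 - 205067 = 26496 - 205067 = -178571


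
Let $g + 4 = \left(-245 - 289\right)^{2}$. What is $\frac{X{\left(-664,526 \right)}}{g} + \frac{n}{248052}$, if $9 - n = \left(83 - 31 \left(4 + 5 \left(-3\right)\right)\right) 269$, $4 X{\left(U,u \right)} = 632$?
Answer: $- \frac{580027463}{1263080784} \approx -0.45922$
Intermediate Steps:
$X{\left(U,u \right)} = 158$ ($X{\left(U,u \right)} = \frac{1}{4} \cdot 632 = 158$)
$g = 285152$ ($g = -4 + \left(-245 - 289\right)^{2} = -4 + \left(-534\right)^{2} = -4 + 285156 = 285152$)
$n = -114047$ ($n = 9 - \left(83 - 31 \left(4 + 5 \left(-3\right)\right)\right) 269 = 9 - \left(83 - 31 \left(4 - 15\right)\right) 269 = 9 - \left(83 - -341\right) 269 = 9 - \left(83 + 341\right) 269 = 9 - 424 \cdot 269 = 9 - 114056 = -114047$)
$\frac{X{\left(-664,526 \right)}}{g} + \frac{n}{248052} = \frac{158}{285152} - \frac{114047}{248052} = 158 \cdot \frac{1}{285152} - \frac{114047}{248052} = \frac{79}{142576} - \frac{114047}{248052} = - \frac{580027463}{1263080784}$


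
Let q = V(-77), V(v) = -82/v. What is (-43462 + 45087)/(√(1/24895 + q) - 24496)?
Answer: -76304718490000/1150252542039173 - 1625*√3913318714305/1150252542039173 ≈ -0.066340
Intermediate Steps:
q = 82/77 (q = -82/(-77) = -82*(-1/77) = 82/77 ≈ 1.0649)
(-43462 + 45087)/(√(1/24895 + q) - 24496) = (-43462 + 45087)/(√(1/24895 + 82/77) - 24496) = 1625/(√(1/24895 + 82/77) - 24496) = 1625/(√(2041467/1916915) - 24496) = 1625/(√3913318714305/1916915 - 24496) = 1625/(-24496 + √3913318714305/1916915)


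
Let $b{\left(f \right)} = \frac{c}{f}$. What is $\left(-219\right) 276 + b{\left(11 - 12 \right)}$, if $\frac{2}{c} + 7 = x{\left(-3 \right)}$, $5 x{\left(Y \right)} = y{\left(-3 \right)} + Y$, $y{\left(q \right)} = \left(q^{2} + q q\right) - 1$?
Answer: $- \frac{1269314}{21} \approx -60444.0$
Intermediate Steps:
$y{\left(q \right)} = -1 + 2 q^{2}$ ($y{\left(q \right)} = \left(q^{2} + q^{2}\right) - 1 = 2 q^{2} - 1 = -1 + 2 q^{2}$)
$x{\left(Y \right)} = \frac{17}{5} + \frac{Y}{5}$ ($x{\left(Y \right)} = \frac{\left(-1 + 2 \left(-3\right)^{2}\right) + Y}{5} = \frac{\left(-1 + 2 \cdot 9\right) + Y}{5} = \frac{\left(-1 + 18\right) + Y}{5} = \frac{17 + Y}{5} = \frac{17}{5} + \frac{Y}{5}$)
$c = - \frac{10}{21}$ ($c = \frac{2}{-7 + \left(\frac{17}{5} + \frac{1}{5} \left(-3\right)\right)} = \frac{2}{-7 + \left(\frac{17}{5} - \frac{3}{5}\right)} = \frac{2}{-7 + \frac{14}{5}} = \frac{2}{- \frac{21}{5}} = 2 \left(- \frac{5}{21}\right) = - \frac{10}{21} \approx -0.47619$)
$b{\left(f \right)} = - \frac{10}{21 f}$
$\left(-219\right) 276 + b{\left(11 - 12 \right)} = \left(-219\right) 276 - \frac{10}{21 \left(11 - 12\right)} = -60444 - \frac{10}{21 \left(11 - 12\right)} = -60444 - \frac{10}{21 \left(-1\right)} = -60444 - - \frac{10}{21} = -60444 + \frac{10}{21} = - \frac{1269314}{21}$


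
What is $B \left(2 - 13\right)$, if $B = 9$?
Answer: $-99$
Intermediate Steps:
$B \left(2 - 13\right) = 9 \left(2 - 13\right) = 9 \left(-11\right) = -99$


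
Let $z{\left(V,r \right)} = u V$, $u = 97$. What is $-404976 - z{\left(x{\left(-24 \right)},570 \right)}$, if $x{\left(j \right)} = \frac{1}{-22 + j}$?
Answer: $- \frac{18628799}{46} \approx -4.0497 \cdot 10^{5}$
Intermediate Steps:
$z{\left(V,r \right)} = 97 V$
$-404976 - z{\left(x{\left(-24 \right)},570 \right)} = -404976 - \frac{97}{-22 - 24} = -404976 - \frac{97}{-46} = -404976 - 97 \left(- \frac{1}{46}\right) = -404976 - - \frac{97}{46} = -404976 + \frac{97}{46} = - \frac{18628799}{46}$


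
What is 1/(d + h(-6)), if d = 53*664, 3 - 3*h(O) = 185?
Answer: 3/105394 ≈ 2.8465e-5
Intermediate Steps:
h(O) = -182/3 (h(O) = 1 - ⅓*185 = 1 - 185/3 = -182/3)
d = 35192
1/(d + h(-6)) = 1/(35192 - 182/3) = 1/(105394/3) = 3/105394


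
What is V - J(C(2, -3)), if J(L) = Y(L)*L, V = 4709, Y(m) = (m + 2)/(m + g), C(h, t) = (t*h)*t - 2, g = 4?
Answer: 23473/5 ≈ 4694.6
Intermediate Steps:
C(h, t) = -2 + h*t**2 (C(h, t) = (h*t)*t - 2 = h*t**2 - 2 = -2 + h*t**2)
Y(m) = (2 + m)/(4 + m) (Y(m) = (m + 2)/(m + 4) = (2 + m)/(4 + m))
J(L) = L*(2 + L)/(4 + L) (J(L) = ((2 + L)/(4 + L))*L = L*(2 + L)/(4 + L))
V - J(C(2, -3)) = 4709 - (-2 + 2*(-3)**2)*(2 + (-2 + 2*(-3)**2))/(4 + (-2 + 2*(-3)**2)) = 4709 - (-2 + 2*9)*(2 + (-2 + 2*9))/(4 + (-2 + 2*9)) = 4709 - (-2 + 18)*(2 + (-2 + 18))/(4 + (-2 + 18)) = 4709 - 16*(2 + 16)/(4 + 16) = 4709 - 16*18/20 = 4709 - 1*72/5 = 4709 - 72/5 = 23473/5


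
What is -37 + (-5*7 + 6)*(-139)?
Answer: 3994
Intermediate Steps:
-37 + (-5*7 + 6)*(-139) = -37 + (-35 + 6)*(-139) = -37 - 29*(-139) = -37 + 4031 = 3994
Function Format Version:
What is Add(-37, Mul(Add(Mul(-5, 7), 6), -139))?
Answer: 3994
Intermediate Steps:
Add(-37, Mul(Add(Mul(-5, 7), 6), -139)) = Add(-37, Mul(Add(-35, 6), -139)) = Add(-37, Mul(-29, -139)) = Add(-37, 4031) = 3994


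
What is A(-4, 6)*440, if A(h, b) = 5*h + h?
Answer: -10560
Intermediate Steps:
A(h, b) = 6*h
A(-4, 6)*440 = (6*(-4))*440 = -24*440 = -10560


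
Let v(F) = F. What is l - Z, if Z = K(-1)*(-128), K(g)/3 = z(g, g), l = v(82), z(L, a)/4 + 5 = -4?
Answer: -13742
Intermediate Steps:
z(L, a) = -36 (z(L, a) = -20 + 4*(-4) = -20 - 16 = -36)
l = 82
K(g) = -108 (K(g) = 3*(-36) = -108)
Z = 13824 (Z = -108*(-128) = 13824)
l - Z = 82 - 1*13824 = 82 - 13824 = -13742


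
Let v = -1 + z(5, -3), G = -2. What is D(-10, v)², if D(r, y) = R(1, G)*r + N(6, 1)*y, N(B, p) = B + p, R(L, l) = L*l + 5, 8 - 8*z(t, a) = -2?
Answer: 12769/16 ≈ 798.06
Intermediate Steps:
z(t, a) = 5/4 (z(t, a) = 1 - ⅛*(-2) = 1 + ¼ = 5/4)
v = ¼ (v = -1 + 5/4 = ¼ ≈ 0.25000)
R(L, l) = 5 + L*l
D(r, y) = 3*r + 7*y (D(r, y) = (5 + 1*(-2))*r + (6 + 1)*y = (5 - 2)*r + 7*y = 3*r + 7*y)
D(-10, v)² = (3*(-10) + 7*(¼))² = (-30 + 7/4)² = (-113/4)² = 12769/16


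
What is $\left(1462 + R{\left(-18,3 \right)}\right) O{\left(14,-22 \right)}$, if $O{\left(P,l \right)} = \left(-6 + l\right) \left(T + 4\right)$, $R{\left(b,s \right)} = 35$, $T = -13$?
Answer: $377244$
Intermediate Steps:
$O{\left(P,l \right)} = 54 - 9 l$ ($O{\left(P,l \right)} = \left(-6 + l\right) \left(-13 + 4\right) = \left(-6 + l\right) \left(-9\right) = 54 - 9 l$)
$\left(1462 + R{\left(-18,3 \right)}\right) O{\left(14,-22 \right)} = \left(1462 + 35\right) \left(54 - -198\right) = 1497 \left(54 + 198\right) = 1497 \cdot 252 = 377244$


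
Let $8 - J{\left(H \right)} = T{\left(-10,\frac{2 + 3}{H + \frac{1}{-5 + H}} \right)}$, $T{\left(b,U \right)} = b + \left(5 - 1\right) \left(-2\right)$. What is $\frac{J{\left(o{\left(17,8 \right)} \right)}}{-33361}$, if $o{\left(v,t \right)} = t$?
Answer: $- \frac{26}{33361} \approx -0.00077935$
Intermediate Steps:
$T{\left(b,U \right)} = -8 + b$ ($T{\left(b,U \right)} = b + 4 \left(-2\right) = b - 8 = -8 + b$)
$J{\left(H \right)} = 26$ ($J{\left(H \right)} = 8 - \left(-8 - 10\right) = 8 - -18 = 8 + 18 = 26$)
$\frac{J{\left(o{\left(17,8 \right)} \right)}}{-33361} = \frac{26}{-33361} = 26 \left(- \frac{1}{33361}\right) = - \frac{26}{33361}$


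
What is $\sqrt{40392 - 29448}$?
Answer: $24 \sqrt{19} \approx 104.61$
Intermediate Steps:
$\sqrt{40392 - 29448} = \sqrt{10944} = 24 \sqrt{19}$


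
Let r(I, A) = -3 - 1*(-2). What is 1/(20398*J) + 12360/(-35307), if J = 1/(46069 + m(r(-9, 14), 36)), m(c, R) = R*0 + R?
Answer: 458569985/240064062 ≈ 1.9102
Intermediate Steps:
r(I, A) = -1 (r(I, A) = -3 + 2 = -1)
m(c, R) = R (m(c, R) = 0 + R = R)
J = 1/46105 (J = 1/(46069 + 36) = 1/46105 ≈ 2.1690e-5)
1/(20398*J) + 12360/(-35307) = 1/(20398*(1/46105)) + 12360/(-35307) = (1/20398)*46105 + 12360*(-1/35307) = 46105/20398 - 4120/11769 = 458569985/240064062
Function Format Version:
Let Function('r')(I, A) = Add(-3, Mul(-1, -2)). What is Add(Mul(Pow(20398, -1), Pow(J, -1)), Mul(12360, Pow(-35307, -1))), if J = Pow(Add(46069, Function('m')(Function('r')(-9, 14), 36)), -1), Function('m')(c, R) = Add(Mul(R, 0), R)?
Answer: Rational(458569985, 240064062) ≈ 1.9102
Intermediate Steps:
Function('r')(I, A) = -1 (Function('r')(I, A) = Add(-3, 2) = -1)
Function('m')(c, R) = R (Function('m')(c, R) = Add(0, R) = R)
J = Rational(1, 46105) (J = Pow(Add(46069, 36), -1) = Pow(46105, -1) = Rational(1, 46105) ≈ 2.1690e-5)
Add(Mul(Pow(20398, -1), Pow(J, -1)), Mul(12360, Pow(-35307, -1))) = Add(Mul(Pow(20398, -1), Pow(Rational(1, 46105), -1)), Mul(12360, Pow(-35307, -1))) = Add(Mul(Rational(1, 20398), 46105), Mul(12360, Rational(-1, 35307))) = Add(Rational(46105, 20398), Rational(-4120, 11769)) = Rational(458569985, 240064062)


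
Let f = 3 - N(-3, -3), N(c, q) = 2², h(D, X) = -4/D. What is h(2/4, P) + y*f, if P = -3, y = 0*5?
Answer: -8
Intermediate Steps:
y = 0
N(c, q) = 4
f = -1 (f = 3 - 1*4 = 3 - 4 = -1)
h(2/4, P) + y*f = -4/(2/4) + 0*(-1) = -4/(2*(¼)) + 0 = -4/½ + 0 = -4*2 + 0 = -8 + 0 = -8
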